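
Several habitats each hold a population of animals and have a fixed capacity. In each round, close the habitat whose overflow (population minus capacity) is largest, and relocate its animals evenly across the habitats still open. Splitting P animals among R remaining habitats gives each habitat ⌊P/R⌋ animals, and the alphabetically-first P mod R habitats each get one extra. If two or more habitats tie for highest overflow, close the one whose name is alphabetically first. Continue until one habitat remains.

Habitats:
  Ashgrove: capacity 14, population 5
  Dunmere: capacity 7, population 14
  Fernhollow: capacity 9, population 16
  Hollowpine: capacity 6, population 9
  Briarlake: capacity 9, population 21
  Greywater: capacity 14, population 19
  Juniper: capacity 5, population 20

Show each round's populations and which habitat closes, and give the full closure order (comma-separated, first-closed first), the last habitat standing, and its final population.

Round 1: Ashgrove=5 Briarlake=21 Dunmere=14 Fernhollow=16 Greywater=19 Hollowpine=9 Juniper=20 → close Juniper (overflow 15)
  20÷6 = 3 each, +1 to first 2
Round 2: Ashgrove=9 Briarlake=25 Dunmere=17 Fernhollow=19 Greywater=22 Hollowpine=12 → close Briarlake (overflow 16)
  25÷5 = 5 each, +1 to first 0
Round 3: Ashgrove=14 Dunmere=22 Fernhollow=24 Greywater=27 Hollowpine=17 → close Dunmere (overflow 15)
  22÷4 = 5 each, +1 to first 2
Round 4: Ashgrove=20 Fernhollow=30 Greywater=32 Hollowpine=22 → close Fernhollow (overflow 21)
  30÷3 = 10 each, +1 to first 0
Round 5: Ashgrove=30 Greywater=42 Hollowpine=32 → close Greywater (overflow 28)
  42÷2 = 21 each, +1 to first 0
Round 6: Ashgrove=51 Hollowpine=53 → close Hollowpine (overflow 47)
  53÷1 = 53 each, +1 to first 0

Closure order: Juniper, Briarlake, Dunmere, Fernhollow, Greywater, Hollowpine
Last habitat: Ashgrove with 104 animals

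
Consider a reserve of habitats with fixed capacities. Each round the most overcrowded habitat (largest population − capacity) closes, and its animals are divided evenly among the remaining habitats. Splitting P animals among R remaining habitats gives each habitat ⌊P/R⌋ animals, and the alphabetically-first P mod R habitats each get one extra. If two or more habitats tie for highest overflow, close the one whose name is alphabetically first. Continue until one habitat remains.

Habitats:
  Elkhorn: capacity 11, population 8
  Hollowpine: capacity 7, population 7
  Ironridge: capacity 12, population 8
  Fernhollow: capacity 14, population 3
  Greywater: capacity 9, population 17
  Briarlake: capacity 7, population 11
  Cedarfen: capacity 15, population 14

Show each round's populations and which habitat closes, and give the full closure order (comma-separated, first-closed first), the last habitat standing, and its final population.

Round 1: Briarlake=11 Cedarfen=14 Elkhorn=8 Fernhollow=3 Greywater=17 Hollowpine=7 Ironridge=8 → close Greywater (overflow 8)
  17÷6 = 2 each, +1 to first 5
Round 2: Briarlake=14 Cedarfen=17 Elkhorn=11 Fernhollow=6 Hollowpine=10 Ironridge=10 → close Briarlake (overflow 7)
  14÷5 = 2 each, +1 to first 4
Round 3: Cedarfen=20 Elkhorn=14 Fernhollow=9 Hollowpine=13 Ironridge=12 → close Hollowpine (overflow 6)
  13÷4 = 3 each, +1 to first 1
Round 4: Cedarfen=24 Elkhorn=17 Fernhollow=12 Ironridge=15 → close Cedarfen (overflow 9)
  24÷3 = 8 each, +1 to first 0
Round 5: Elkhorn=25 Fernhollow=20 Ironridge=23 → close Elkhorn (overflow 14)
  25÷2 = 12 each, +1 to first 1
Round 6: Fernhollow=33 Ironridge=35 → close Ironridge (overflow 23)
  35÷1 = 35 each, +1 to first 0

Closure order: Greywater, Briarlake, Hollowpine, Cedarfen, Elkhorn, Ironridge
Last habitat: Fernhollow with 68 animals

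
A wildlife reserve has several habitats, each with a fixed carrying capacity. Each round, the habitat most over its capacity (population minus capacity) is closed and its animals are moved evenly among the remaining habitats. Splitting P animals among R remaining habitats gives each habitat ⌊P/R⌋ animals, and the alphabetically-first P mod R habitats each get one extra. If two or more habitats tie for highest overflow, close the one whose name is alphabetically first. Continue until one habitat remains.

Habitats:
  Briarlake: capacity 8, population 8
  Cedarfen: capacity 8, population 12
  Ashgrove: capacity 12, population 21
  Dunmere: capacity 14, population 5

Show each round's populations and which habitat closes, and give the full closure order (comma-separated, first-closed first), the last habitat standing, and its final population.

Closure order: Ashgrove, Cedarfen, Briarlake
Last habitat: Dunmere with 46 animals

Round 1: Ashgrove=21 Briarlake=8 Cedarfen=12 Dunmere=5 → close Ashgrove (overflow 9)
  21÷3 = 7 each, +1 to first 0
Round 2: Briarlake=15 Cedarfen=19 Dunmere=12 → close Cedarfen (overflow 11)
  19÷2 = 9 each, +1 to first 1
Round 3: Briarlake=25 Dunmere=21 → close Briarlake (overflow 17)
  25÷1 = 25 each, +1 to first 0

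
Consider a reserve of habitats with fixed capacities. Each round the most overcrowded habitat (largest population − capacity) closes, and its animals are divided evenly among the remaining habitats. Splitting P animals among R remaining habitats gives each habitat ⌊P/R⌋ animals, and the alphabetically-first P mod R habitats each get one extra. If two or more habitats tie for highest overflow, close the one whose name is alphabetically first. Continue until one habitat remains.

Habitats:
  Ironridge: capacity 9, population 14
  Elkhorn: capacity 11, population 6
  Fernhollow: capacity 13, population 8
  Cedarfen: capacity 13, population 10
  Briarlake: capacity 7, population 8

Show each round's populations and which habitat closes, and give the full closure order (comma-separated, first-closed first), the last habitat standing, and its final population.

Closure order: Ironridge, Briarlake, Cedarfen, Elkhorn
Last habitat: Fernhollow with 46 animals

Round 1: Briarlake=8 Cedarfen=10 Elkhorn=6 Fernhollow=8 Ironridge=14 → close Ironridge (overflow 5)
  14÷4 = 3 each, +1 to first 2
Round 2: Briarlake=12 Cedarfen=14 Elkhorn=9 Fernhollow=11 → close Briarlake (overflow 5)
  12÷3 = 4 each, +1 to first 0
Round 3: Cedarfen=18 Elkhorn=13 Fernhollow=15 → close Cedarfen (overflow 5)
  18÷2 = 9 each, +1 to first 0
Round 4: Elkhorn=22 Fernhollow=24 → close Elkhorn (overflow 11)
  22÷1 = 22 each, +1 to first 0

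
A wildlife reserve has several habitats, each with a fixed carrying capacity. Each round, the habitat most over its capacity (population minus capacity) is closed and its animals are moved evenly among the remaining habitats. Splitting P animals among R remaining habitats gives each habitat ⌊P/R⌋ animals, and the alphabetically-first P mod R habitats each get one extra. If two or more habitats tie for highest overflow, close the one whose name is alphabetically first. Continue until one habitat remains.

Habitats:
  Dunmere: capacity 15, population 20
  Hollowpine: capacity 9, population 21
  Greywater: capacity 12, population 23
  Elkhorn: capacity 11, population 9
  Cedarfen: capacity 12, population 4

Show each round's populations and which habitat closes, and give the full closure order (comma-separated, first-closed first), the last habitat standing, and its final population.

Round 1: Cedarfen=4 Dunmere=20 Elkhorn=9 Greywater=23 Hollowpine=21 → close Hollowpine (overflow 12)
  21÷4 = 5 each, +1 to first 1
Round 2: Cedarfen=10 Dunmere=25 Elkhorn=14 Greywater=28 → close Greywater (overflow 16)
  28÷3 = 9 each, +1 to first 1
Round 3: Cedarfen=20 Dunmere=34 Elkhorn=23 → close Dunmere (overflow 19)
  34÷2 = 17 each, +1 to first 0
Round 4: Cedarfen=37 Elkhorn=40 → close Elkhorn (overflow 29)
  40÷1 = 40 each, +1 to first 0

Closure order: Hollowpine, Greywater, Dunmere, Elkhorn
Last habitat: Cedarfen with 77 animals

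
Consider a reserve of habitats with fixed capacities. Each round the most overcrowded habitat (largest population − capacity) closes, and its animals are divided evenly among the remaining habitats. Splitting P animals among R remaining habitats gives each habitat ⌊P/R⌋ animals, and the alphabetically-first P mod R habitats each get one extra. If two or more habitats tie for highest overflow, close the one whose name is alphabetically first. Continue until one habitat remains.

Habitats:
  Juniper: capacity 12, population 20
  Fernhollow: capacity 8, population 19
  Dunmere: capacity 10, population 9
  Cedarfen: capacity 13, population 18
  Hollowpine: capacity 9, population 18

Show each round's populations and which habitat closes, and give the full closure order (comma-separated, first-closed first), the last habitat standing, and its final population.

Closure order: Fernhollow, Hollowpine, Juniper, Cedarfen
Last habitat: Dunmere with 84 animals

Round 1: Cedarfen=18 Dunmere=9 Fernhollow=19 Hollowpine=18 Juniper=20 → close Fernhollow (overflow 11)
  19÷4 = 4 each, +1 to first 3
Round 2: Cedarfen=23 Dunmere=14 Hollowpine=23 Juniper=24 → close Hollowpine (overflow 14)
  23÷3 = 7 each, +1 to first 2
Round 3: Cedarfen=31 Dunmere=22 Juniper=31 → close Juniper (overflow 19)
  31÷2 = 15 each, +1 to first 1
Round 4: Cedarfen=47 Dunmere=37 → close Cedarfen (overflow 34)
  47÷1 = 47 each, +1 to first 0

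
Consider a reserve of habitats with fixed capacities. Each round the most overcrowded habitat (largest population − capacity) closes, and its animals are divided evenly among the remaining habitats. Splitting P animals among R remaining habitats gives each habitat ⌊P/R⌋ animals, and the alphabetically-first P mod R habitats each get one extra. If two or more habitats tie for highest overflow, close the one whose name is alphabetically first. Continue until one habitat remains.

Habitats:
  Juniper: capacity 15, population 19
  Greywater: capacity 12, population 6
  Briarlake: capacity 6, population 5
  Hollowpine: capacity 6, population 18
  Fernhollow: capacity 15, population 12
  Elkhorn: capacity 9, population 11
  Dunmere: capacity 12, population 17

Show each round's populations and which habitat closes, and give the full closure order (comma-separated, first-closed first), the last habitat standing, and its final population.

Closure order: Hollowpine, Dunmere, Juniper, Elkhorn, Briarlake, Fernhollow
Last habitat: Greywater with 88 animals

Round 1: Briarlake=5 Dunmere=17 Elkhorn=11 Fernhollow=12 Greywater=6 Hollowpine=18 Juniper=19 → close Hollowpine (overflow 12)
  18÷6 = 3 each, +1 to first 0
Round 2: Briarlake=8 Dunmere=20 Elkhorn=14 Fernhollow=15 Greywater=9 Juniper=22 → close Dunmere (overflow 8)
  20÷5 = 4 each, +1 to first 0
Round 3: Briarlake=12 Elkhorn=18 Fernhollow=19 Greywater=13 Juniper=26 → close Juniper (overflow 11)
  26÷4 = 6 each, +1 to first 2
Round 4: Briarlake=19 Elkhorn=25 Fernhollow=25 Greywater=19 → close Elkhorn (overflow 16)
  25÷3 = 8 each, +1 to first 1
Round 5: Briarlake=28 Fernhollow=33 Greywater=27 → close Briarlake (overflow 22)
  28÷2 = 14 each, +1 to first 0
Round 6: Fernhollow=47 Greywater=41 → close Fernhollow (overflow 32)
  47÷1 = 47 each, +1 to first 0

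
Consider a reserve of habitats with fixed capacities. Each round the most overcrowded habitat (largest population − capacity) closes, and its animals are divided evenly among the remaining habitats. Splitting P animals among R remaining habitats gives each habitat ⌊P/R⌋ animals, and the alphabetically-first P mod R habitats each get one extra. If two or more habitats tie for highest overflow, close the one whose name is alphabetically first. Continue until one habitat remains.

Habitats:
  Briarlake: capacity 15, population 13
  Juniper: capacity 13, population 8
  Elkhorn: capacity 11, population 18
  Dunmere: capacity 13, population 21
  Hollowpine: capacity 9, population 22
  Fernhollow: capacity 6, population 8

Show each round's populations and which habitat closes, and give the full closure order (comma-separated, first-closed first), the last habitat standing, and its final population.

Round 1: Briarlake=13 Dunmere=21 Elkhorn=18 Fernhollow=8 Hollowpine=22 Juniper=8 → close Hollowpine (overflow 13)
  22÷5 = 4 each, +1 to first 2
Round 2: Briarlake=18 Dunmere=26 Elkhorn=22 Fernhollow=12 Juniper=12 → close Dunmere (overflow 13)
  26÷4 = 6 each, +1 to first 2
Round 3: Briarlake=25 Elkhorn=29 Fernhollow=18 Juniper=18 → close Elkhorn (overflow 18)
  29÷3 = 9 each, +1 to first 2
Round 4: Briarlake=35 Fernhollow=28 Juniper=27 → close Fernhollow (overflow 22)
  28÷2 = 14 each, +1 to first 0
Round 5: Briarlake=49 Juniper=41 → close Briarlake (overflow 34)
  49÷1 = 49 each, +1 to first 0

Closure order: Hollowpine, Dunmere, Elkhorn, Fernhollow, Briarlake
Last habitat: Juniper with 90 animals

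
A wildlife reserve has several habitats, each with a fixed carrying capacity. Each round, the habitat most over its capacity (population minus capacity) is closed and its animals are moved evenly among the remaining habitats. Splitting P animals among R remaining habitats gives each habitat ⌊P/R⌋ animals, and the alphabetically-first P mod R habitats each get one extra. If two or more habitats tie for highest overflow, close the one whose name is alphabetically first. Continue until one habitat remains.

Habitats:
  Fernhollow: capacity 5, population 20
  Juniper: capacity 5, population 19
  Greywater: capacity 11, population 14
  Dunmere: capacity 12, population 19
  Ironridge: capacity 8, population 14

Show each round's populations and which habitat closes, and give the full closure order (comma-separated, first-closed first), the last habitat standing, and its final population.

Round 1: Dunmere=19 Fernhollow=20 Greywater=14 Ironridge=14 Juniper=19 → close Fernhollow (overflow 15)
  20÷4 = 5 each, +1 to first 0
Round 2: Dunmere=24 Greywater=19 Ironridge=19 Juniper=24 → close Juniper (overflow 19)
  24÷3 = 8 each, +1 to first 0
Round 3: Dunmere=32 Greywater=27 Ironridge=27 → close Dunmere (overflow 20)
  32÷2 = 16 each, +1 to first 0
Round 4: Greywater=43 Ironridge=43 → close Ironridge (overflow 35)
  43÷1 = 43 each, +1 to first 0

Closure order: Fernhollow, Juniper, Dunmere, Ironridge
Last habitat: Greywater with 86 animals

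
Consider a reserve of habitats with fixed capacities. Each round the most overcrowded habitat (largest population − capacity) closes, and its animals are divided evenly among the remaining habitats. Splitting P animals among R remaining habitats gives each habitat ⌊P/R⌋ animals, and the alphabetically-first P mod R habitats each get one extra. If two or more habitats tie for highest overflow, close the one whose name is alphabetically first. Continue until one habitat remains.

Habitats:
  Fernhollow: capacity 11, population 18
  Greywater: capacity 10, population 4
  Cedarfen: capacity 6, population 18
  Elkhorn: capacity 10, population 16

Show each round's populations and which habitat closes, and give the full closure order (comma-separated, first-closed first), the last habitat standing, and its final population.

Round 1: Cedarfen=18 Elkhorn=16 Fernhollow=18 Greywater=4 → close Cedarfen (overflow 12)
  18÷3 = 6 each, +1 to first 0
Round 2: Elkhorn=22 Fernhollow=24 Greywater=10 → close Fernhollow (overflow 13)
  24÷2 = 12 each, +1 to first 0
Round 3: Elkhorn=34 Greywater=22 → close Elkhorn (overflow 24)
  34÷1 = 34 each, +1 to first 0

Closure order: Cedarfen, Fernhollow, Elkhorn
Last habitat: Greywater with 56 animals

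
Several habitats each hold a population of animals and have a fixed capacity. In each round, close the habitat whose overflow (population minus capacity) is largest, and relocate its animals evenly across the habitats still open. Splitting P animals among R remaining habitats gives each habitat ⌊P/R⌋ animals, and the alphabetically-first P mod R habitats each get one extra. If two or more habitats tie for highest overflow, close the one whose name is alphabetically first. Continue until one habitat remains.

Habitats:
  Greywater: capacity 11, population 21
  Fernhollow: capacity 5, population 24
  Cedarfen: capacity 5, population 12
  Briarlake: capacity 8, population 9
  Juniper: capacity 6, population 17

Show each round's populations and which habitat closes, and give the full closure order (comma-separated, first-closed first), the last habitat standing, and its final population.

Closure order: Fernhollow, Juniper, Greywater, Cedarfen
Last habitat: Briarlake with 83 animals

Round 1: Briarlake=9 Cedarfen=12 Fernhollow=24 Greywater=21 Juniper=17 → close Fernhollow (overflow 19)
  24÷4 = 6 each, +1 to first 0
Round 2: Briarlake=15 Cedarfen=18 Greywater=27 Juniper=23 → close Juniper (overflow 17)
  23÷3 = 7 each, +1 to first 2
Round 3: Briarlake=23 Cedarfen=26 Greywater=34 → close Greywater (overflow 23)
  34÷2 = 17 each, +1 to first 0
Round 4: Briarlake=40 Cedarfen=43 → close Cedarfen (overflow 38)
  43÷1 = 43 each, +1 to first 0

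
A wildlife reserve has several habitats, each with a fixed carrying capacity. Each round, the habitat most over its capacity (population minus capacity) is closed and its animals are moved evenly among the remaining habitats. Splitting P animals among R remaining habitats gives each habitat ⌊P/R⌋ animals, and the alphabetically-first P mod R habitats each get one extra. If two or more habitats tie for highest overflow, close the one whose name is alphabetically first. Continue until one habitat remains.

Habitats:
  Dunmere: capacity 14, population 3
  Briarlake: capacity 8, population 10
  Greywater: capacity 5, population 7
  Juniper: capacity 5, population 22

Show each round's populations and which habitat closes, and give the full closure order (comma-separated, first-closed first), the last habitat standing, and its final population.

Round 1: Briarlake=10 Dunmere=3 Greywater=7 Juniper=22 → close Juniper (overflow 17)
  22÷3 = 7 each, +1 to first 1
Round 2: Briarlake=18 Dunmere=10 Greywater=14 → close Briarlake (overflow 10)
  18÷2 = 9 each, +1 to first 0
Round 3: Dunmere=19 Greywater=23 → close Greywater (overflow 18)
  23÷1 = 23 each, +1 to first 0

Closure order: Juniper, Briarlake, Greywater
Last habitat: Dunmere with 42 animals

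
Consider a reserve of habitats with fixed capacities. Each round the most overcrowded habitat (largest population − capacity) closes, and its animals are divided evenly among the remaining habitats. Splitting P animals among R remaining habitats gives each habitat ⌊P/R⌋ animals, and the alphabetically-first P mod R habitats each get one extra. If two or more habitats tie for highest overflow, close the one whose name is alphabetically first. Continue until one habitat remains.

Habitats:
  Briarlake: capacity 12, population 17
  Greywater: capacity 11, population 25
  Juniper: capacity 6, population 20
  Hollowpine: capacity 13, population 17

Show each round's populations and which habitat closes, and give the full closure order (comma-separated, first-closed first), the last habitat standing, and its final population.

Round 1: Briarlake=17 Greywater=25 Hollowpine=17 Juniper=20 → close Greywater (overflow 14)
  25÷3 = 8 each, +1 to first 1
Round 2: Briarlake=26 Hollowpine=25 Juniper=28 → close Juniper (overflow 22)
  28÷2 = 14 each, +1 to first 0
Round 3: Briarlake=40 Hollowpine=39 → close Briarlake (overflow 28)
  40÷1 = 40 each, +1 to first 0

Closure order: Greywater, Juniper, Briarlake
Last habitat: Hollowpine with 79 animals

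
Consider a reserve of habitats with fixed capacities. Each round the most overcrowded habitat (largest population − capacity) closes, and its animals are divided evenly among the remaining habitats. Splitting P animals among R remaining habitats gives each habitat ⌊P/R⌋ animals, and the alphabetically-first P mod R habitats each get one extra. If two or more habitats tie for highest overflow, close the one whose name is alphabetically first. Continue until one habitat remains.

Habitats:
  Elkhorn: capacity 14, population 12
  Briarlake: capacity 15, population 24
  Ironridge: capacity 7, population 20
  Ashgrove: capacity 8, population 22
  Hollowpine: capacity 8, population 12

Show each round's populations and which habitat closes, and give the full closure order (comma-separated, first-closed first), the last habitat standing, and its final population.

Round 1: Ashgrove=22 Briarlake=24 Elkhorn=12 Hollowpine=12 Ironridge=20 → close Ashgrove (overflow 14)
  22÷4 = 5 each, +1 to first 2
Round 2: Briarlake=30 Elkhorn=18 Hollowpine=17 Ironridge=25 → close Ironridge (overflow 18)
  25÷3 = 8 each, +1 to first 1
Round 3: Briarlake=39 Elkhorn=26 Hollowpine=25 → close Briarlake (overflow 24)
  39÷2 = 19 each, +1 to first 1
Round 4: Elkhorn=46 Hollowpine=44 → close Hollowpine (overflow 36)
  44÷1 = 44 each, +1 to first 0

Closure order: Ashgrove, Ironridge, Briarlake, Hollowpine
Last habitat: Elkhorn with 90 animals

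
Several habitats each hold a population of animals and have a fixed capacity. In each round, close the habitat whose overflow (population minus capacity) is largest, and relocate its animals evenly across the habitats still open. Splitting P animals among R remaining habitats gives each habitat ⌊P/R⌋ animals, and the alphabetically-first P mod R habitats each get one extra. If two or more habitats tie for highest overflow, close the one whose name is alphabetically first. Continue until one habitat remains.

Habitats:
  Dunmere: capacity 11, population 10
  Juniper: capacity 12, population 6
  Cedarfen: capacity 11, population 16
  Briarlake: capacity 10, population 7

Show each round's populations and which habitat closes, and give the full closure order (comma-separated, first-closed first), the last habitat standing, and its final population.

Round 1: Briarlake=7 Cedarfen=16 Dunmere=10 Juniper=6 → close Cedarfen (overflow 5)
  16÷3 = 5 each, +1 to first 1
Round 2: Briarlake=13 Dunmere=15 Juniper=11 → close Dunmere (overflow 4)
  15÷2 = 7 each, +1 to first 1
Round 3: Briarlake=21 Juniper=18 → close Briarlake (overflow 11)
  21÷1 = 21 each, +1 to first 0

Closure order: Cedarfen, Dunmere, Briarlake
Last habitat: Juniper with 39 animals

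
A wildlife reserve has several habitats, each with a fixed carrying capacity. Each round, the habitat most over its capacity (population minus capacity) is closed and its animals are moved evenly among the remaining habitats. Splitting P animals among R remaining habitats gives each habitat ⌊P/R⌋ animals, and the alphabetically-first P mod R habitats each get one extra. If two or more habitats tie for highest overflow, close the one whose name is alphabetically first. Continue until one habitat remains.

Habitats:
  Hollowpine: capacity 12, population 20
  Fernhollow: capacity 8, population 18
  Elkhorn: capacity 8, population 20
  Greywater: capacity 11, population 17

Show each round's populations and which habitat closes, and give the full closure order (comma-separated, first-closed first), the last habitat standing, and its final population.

Round 1: Elkhorn=20 Fernhollow=18 Greywater=17 Hollowpine=20 → close Elkhorn (overflow 12)
  20÷3 = 6 each, +1 to first 2
Round 2: Fernhollow=25 Greywater=24 Hollowpine=26 → close Fernhollow (overflow 17)
  25÷2 = 12 each, +1 to first 1
Round 3: Greywater=37 Hollowpine=38 → close Greywater (overflow 26)
  37÷1 = 37 each, +1 to first 0

Closure order: Elkhorn, Fernhollow, Greywater
Last habitat: Hollowpine with 75 animals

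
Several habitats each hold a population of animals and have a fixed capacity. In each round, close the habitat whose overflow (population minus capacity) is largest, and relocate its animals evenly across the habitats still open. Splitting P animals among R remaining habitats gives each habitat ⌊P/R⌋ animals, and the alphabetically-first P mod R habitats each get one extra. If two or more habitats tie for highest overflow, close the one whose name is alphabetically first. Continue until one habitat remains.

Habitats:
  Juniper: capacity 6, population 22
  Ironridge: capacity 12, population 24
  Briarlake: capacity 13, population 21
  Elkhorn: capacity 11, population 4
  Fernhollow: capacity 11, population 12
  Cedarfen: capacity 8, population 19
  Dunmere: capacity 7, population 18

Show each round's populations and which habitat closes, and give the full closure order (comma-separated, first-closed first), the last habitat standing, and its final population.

Closure order: Juniper, Cedarfen, Dunmere, Ironridge, Briarlake, Fernhollow
Last habitat: Elkhorn with 120 animals

Round 1: Briarlake=21 Cedarfen=19 Dunmere=18 Elkhorn=4 Fernhollow=12 Ironridge=24 Juniper=22 → close Juniper (overflow 16)
  22÷6 = 3 each, +1 to first 4
Round 2: Briarlake=25 Cedarfen=23 Dunmere=22 Elkhorn=8 Fernhollow=15 Ironridge=27 → close Cedarfen (overflow 15)
  23÷5 = 4 each, +1 to first 3
Round 3: Briarlake=30 Dunmere=27 Elkhorn=13 Fernhollow=19 Ironridge=31 → close Dunmere (overflow 20)
  27÷4 = 6 each, +1 to first 3
Round 4: Briarlake=37 Elkhorn=20 Fernhollow=26 Ironridge=37 → close Ironridge (overflow 25)
  37÷3 = 12 each, +1 to first 1
Round 5: Briarlake=50 Elkhorn=32 Fernhollow=38 → close Briarlake (overflow 37)
  50÷2 = 25 each, +1 to first 0
Round 6: Elkhorn=57 Fernhollow=63 → close Fernhollow (overflow 52)
  63÷1 = 63 each, +1 to first 0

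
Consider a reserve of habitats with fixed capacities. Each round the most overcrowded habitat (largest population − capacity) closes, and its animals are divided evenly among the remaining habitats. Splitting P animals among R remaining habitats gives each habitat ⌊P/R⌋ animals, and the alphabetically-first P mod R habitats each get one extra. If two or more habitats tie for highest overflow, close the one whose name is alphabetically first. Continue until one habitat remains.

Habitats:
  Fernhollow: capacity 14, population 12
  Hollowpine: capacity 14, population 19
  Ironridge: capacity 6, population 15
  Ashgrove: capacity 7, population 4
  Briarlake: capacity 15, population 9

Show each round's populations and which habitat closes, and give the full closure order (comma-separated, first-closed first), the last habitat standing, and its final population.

Round 1: Ashgrove=4 Briarlake=9 Fernhollow=12 Hollowpine=19 Ironridge=15 → close Ironridge (overflow 9)
  15÷4 = 3 each, +1 to first 3
Round 2: Ashgrove=8 Briarlake=13 Fernhollow=16 Hollowpine=22 → close Hollowpine (overflow 8)
  22÷3 = 7 each, +1 to first 1
Round 3: Ashgrove=16 Briarlake=20 Fernhollow=23 → close Ashgrove (overflow 9)
  16÷2 = 8 each, +1 to first 0
Round 4: Briarlake=28 Fernhollow=31 → close Fernhollow (overflow 17)
  31÷1 = 31 each, +1 to first 0

Closure order: Ironridge, Hollowpine, Ashgrove, Fernhollow
Last habitat: Briarlake with 59 animals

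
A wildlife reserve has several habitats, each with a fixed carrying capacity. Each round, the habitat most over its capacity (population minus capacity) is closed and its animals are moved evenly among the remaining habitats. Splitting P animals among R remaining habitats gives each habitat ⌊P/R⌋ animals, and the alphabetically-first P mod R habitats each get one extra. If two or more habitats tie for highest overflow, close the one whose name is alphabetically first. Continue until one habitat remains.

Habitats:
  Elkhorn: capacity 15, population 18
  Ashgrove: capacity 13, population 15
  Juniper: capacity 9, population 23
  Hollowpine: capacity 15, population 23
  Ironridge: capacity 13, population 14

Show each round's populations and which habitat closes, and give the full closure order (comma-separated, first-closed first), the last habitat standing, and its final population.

Closure order: Juniper, Hollowpine, Elkhorn, Ashgrove
Last habitat: Ironridge with 93 animals

Round 1: Ashgrove=15 Elkhorn=18 Hollowpine=23 Ironridge=14 Juniper=23 → close Juniper (overflow 14)
  23÷4 = 5 each, +1 to first 3
Round 2: Ashgrove=21 Elkhorn=24 Hollowpine=29 Ironridge=19 → close Hollowpine (overflow 14)
  29÷3 = 9 each, +1 to first 2
Round 3: Ashgrove=31 Elkhorn=34 Ironridge=28 → close Elkhorn (overflow 19)
  34÷2 = 17 each, +1 to first 0
Round 4: Ashgrove=48 Ironridge=45 → close Ashgrove (overflow 35)
  48÷1 = 48 each, +1 to first 0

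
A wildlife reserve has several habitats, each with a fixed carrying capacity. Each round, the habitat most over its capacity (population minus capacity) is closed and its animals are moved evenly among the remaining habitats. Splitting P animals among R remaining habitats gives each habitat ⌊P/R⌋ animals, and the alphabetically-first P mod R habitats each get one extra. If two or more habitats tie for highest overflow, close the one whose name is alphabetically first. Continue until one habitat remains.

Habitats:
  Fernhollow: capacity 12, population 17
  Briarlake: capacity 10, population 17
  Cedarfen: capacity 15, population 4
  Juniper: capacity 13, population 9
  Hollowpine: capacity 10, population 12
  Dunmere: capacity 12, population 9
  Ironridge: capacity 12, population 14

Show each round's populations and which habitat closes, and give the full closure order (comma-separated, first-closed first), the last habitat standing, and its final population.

Round 1: Briarlake=17 Cedarfen=4 Dunmere=9 Fernhollow=17 Hollowpine=12 Ironridge=14 Juniper=9 → close Briarlake (overflow 7)
  17÷6 = 2 each, +1 to first 5
Round 2: Cedarfen=7 Dunmere=12 Fernhollow=20 Hollowpine=15 Ironridge=17 Juniper=11 → close Fernhollow (overflow 8)
  20÷5 = 4 each, +1 to first 0
Round 3: Cedarfen=11 Dunmere=16 Hollowpine=19 Ironridge=21 Juniper=15 → close Hollowpine (overflow 9)
  19÷4 = 4 each, +1 to first 3
Round 4: Cedarfen=16 Dunmere=21 Ironridge=26 Juniper=19 → close Ironridge (overflow 14)
  26÷3 = 8 each, +1 to first 2
Round 5: Cedarfen=25 Dunmere=30 Juniper=27 → close Dunmere (overflow 18)
  30÷2 = 15 each, +1 to first 0
Round 6: Cedarfen=40 Juniper=42 → close Juniper (overflow 29)
  42÷1 = 42 each, +1 to first 0

Closure order: Briarlake, Fernhollow, Hollowpine, Ironridge, Dunmere, Juniper
Last habitat: Cedarfen with 82 animals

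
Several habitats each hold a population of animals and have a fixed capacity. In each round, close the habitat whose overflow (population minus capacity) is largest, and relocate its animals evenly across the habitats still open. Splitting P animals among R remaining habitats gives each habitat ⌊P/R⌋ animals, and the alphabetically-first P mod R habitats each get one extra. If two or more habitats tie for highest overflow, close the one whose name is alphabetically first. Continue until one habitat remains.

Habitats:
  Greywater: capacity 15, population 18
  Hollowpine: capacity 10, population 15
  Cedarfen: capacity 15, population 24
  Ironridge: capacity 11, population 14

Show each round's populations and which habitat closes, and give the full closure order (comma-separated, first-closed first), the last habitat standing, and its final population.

Closure order: Cedarfen, Hollowpine, Greywater
Last habitat: Ironridge with 71 animals

Round 1: Cedarfen=24 Greywater=18 Hollowpine=15 Ironridge=14 → close Cedarfen (overflow 9)
  24÷3 = 8 each, +1 to first 0
Round 2: Greywater=26 Hollowpine=23 Ironridge=22 → close Hollowpine (overflow 13)
  23÷2 = 11 each, +1 to first 1
Round 3: Greywater=38 Ironridge=33 → close Greywater (overflow 23)
  38÷1 = 38 each, +1 to first 0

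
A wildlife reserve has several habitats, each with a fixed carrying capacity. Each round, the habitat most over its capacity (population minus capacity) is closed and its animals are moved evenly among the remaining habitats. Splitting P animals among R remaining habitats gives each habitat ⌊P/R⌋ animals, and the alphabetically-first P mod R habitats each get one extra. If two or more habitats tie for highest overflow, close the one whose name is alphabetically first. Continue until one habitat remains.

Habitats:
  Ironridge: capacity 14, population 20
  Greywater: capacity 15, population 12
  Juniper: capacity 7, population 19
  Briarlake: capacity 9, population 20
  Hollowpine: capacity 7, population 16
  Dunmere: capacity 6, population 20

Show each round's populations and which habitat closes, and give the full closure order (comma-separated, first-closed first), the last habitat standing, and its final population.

Round 1: Briarlake=20 Dunmere=20 Greywater=12 Hollowpine=16 Ironridge=20 Juniper=19 → close Dunmere (overflow 14)
  20÷5 = 4 each, +1 to first 0
Round 2: Briarlake=24 Greywater=16 Hollowpine=20 Ironridge=24 Juniper=23 → close Juniper (overflow 16)
  23÷4 = 5 each, +1 to first 3
Round 3: Briarlake=30 Greywater=22 Hollowpine=26 Ironridge=29 → close Briarlake (overflow 21)
  30÷3 = 10 each, +1 to first 0
Round 4: Greywater=32 Hollowpine=36 Ironridge=39 → close Hollowpine (overflow 29)
  36÷2 = 18 each, +1 to first 0
Round 5: Greywater=50 Ironridge=57 → close Ironridge (overflow 43)
  57÷1 = 57 each, +1 to first 0

Closure order: Dunmere, Juniper, Briarlake, Hollowpine, Ironridge
Last habitat: Greywater with 107 animals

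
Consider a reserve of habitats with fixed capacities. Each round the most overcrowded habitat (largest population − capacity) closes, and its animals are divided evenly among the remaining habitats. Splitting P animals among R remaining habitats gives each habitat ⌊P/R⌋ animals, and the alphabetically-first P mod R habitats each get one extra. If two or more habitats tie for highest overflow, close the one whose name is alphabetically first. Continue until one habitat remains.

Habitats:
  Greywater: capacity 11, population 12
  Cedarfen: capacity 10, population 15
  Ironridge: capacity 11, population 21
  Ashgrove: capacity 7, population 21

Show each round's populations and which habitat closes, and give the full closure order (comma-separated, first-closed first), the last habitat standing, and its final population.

Closure order: Ashgrove, Ironridge, Cedarfen
Last habitat: Greywater with 69 animals

Round 1: Ashgrove=21 Cedarfen=15 Greywater=12 Ironridge=21 → close Ashgrove (overflow 14)
  21÷3 = 7 each, +1 to first 0
Round 2: Cedarfen=22 Greywater=19 Ironridge=28 → close Ironridge (overflow 17)
  28÷2 = 14 each, +1 to first 0
Round 3: Cedarfen=36 Greywater=33 → close Cedarfen (overflow 26)
  36÷1 = 36 each, +1 to first 0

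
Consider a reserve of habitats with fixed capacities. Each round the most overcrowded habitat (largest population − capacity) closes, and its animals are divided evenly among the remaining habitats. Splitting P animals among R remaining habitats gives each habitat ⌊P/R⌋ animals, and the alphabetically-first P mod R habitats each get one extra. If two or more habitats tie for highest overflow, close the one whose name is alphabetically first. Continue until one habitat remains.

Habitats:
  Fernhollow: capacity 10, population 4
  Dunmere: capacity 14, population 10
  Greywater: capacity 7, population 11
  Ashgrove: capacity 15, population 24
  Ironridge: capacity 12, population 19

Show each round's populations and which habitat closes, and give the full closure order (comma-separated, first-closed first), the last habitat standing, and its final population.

Closure order: Ashgrove, Ironridge, Greywater, Dunmere
Last habitat: Fernhollow with 68 animals

Round 1: Ashgrove=24 Dunmere=10 Fernhollow=4 Greywater=11 Ironridge=19 → close Ashgrove (overflow 9)
  24÷4 = 6 each, +1 to first 0
Round 2: Dunmere=16 Fernhollow=10 Greywater=17 Ironridge=25 → close Ironridge (overflow 13)
  25÷3 = 8 each, +1 to first 1
Round 3: Dunmere=25 Fernhollow=18 Greywater=25 → close Greywater (overflow 18)
  25÷2 = 12 each, +1 to first 1
Round 4: Dunmere=38 Fernhollow=30 → close Dunmere (overflow 24)
  38÷1 = 38 each, +1 to first 0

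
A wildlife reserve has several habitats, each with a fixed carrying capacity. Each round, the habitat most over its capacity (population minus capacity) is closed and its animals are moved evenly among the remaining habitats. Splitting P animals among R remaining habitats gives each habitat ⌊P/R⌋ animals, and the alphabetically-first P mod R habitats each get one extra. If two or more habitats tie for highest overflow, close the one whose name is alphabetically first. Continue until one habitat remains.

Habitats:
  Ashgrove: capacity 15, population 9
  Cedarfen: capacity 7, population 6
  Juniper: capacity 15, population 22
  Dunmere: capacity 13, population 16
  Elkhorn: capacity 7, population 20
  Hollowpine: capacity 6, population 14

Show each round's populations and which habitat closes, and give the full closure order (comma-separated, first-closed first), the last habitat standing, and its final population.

Round 1: Ashgrove=9 Cedarfen=6 Dunmere=16 Elkhorn=20 Hollowpine=14 Juniper=22 → close Elkhorn (overflow 13)
  20÷5 = 4 each, +1 to first 0
Round 2: Ashgrove=13 Cedarfen=10 Dunmere=20 Hollowpine=18 Juniper=26 → close Hollowpine (overflow 12)
  18÷4 = 4 each, +1 to first 2
Round 3: Ashgrove=18 Cedarfen=15 Dunmere=24 Juniper=30 → close Juniper (overflow 15)
  30÷3 = 10 each, +1 to first 0
Round 4: Ashgrove=28 Cedarfen=25 Dunmere=34 → close Dunmere (overflow 21)
  34÷2 = 17 each, +1 to first 0
Round 5: Ashgrove=45 Cedarfen=42 → close Cedarfen (overflow 35)
  42÷1 = 42 each, +1 to first 0

Closure order: Elkhorn, Hollowpine, Juniper, Dunmere, Cedarfen
Last habitat: Ashgrove with 87 animals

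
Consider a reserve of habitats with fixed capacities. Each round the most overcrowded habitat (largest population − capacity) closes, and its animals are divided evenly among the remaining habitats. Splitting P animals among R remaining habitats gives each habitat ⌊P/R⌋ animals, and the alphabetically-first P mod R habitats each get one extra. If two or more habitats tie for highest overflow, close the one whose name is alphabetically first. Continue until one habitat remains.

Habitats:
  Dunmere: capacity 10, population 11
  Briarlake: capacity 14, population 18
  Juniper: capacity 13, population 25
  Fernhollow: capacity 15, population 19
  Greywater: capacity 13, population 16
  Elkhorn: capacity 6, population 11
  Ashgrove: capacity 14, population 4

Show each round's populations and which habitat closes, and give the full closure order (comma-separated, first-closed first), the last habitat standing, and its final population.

Closure order: Juniper, Elkhorn, Briarlake, Fernhollow, Greywater, Dunmere
Last habitat: Ashgrove with 104 animals

Round 1: Ashgrove=4 Briarlake=18 Dunmere=11 Elkhorn=11 Fernhollow=19 Greywater=16 Juniper=25 → close Juniper (overflow 12)
  25÷6 = 4 each, +1 to first 1
Round 2: Ashgrove=9 Briarlake=22 Dunmere=15 Elkhorn=15 Fernhollow=23 Greywater=20 → close Elkhorn (overflow 9)
  15÷5 = 3 each, +1 to first 0
Round 3: Ashgrove=12 Briarlake=25 Dunmere=18 Fernhollow=26 Greywater=23 → close Briarlake (overflow 11)
  25÷4 = 6 each, +1 to first 1
Round 4: Ashgrove=19 Dunmere=24 Fernhollow=32 Greywater=29 → close Fernhollow (overflow 17)
  32÷3 = 10 each, +1 to first 2
Round 5: Ashgrove=30 Dunmere=35 Greywater=39 → close Greywater (overflow 26)
  39÷2 = 19 each, +1 to first 1
Round 6: Ashgrove=50 Dunmere=54 → close Dunmere (overflow 44)
  54÷1 = 54 each, +1 to first 0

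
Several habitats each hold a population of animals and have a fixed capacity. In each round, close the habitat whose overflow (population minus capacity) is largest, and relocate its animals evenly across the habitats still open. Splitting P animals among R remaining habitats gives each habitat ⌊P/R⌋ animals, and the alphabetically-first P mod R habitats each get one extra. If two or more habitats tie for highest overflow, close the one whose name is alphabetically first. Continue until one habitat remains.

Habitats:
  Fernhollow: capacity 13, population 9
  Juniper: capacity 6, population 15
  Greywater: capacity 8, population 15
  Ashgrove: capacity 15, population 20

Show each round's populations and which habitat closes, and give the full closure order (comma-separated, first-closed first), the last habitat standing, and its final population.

Closure order: Juniper, Greywater, Ashgrove
Last habitat: Fernhollow with 59 animals

Round 1: Ashgrove=20 Fernhollow=9 Greywater=15 Juniper=15 → close Juniper (overflow 9)
  15÷3 = 5 each, +1 to first 0
Round 2: Ashgrove=25 Fernhollow=14 Greywater=20 → close Greywater (overflow 12)
  20÷2 = 10 each, +1 to first 0
Round 3: Ashgrove=35 Fernhollow=24 → close Ashgrove (overflow 20)
  35÷1 = 35 each, +1 to first 0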